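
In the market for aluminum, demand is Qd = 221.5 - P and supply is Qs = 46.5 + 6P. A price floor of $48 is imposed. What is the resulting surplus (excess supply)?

Surplus = 161

Equilibrium price would be P* = 25, so the floor at 48 binds.
At P = 48: Qd = 173.5, Qs = 334.5.
Surplus = 334.5 − 173.5 = 161.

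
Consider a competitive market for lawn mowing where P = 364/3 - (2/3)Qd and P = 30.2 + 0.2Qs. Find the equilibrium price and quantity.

P* = 666/13, Q* = 1367/13

Set the two price expressions equal: 364/3 - (2/3)Q = 30.2 + 0.2Q.
1367/15 = (13/15)Q, so Q* = 1367/13.
P* = 364/3 − (2/3)(1367/13) = 666/13.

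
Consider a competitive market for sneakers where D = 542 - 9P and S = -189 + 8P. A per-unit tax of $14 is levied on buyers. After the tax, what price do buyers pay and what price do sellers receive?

Pre-tax equilibrium: P* = 43, Q* = 155.
Tax on buyers shifts demand to D = 542 − 9(P + 14) = 416 - 9P.
416 - 9P = -189 + 8P gives seller price Ps = 605/17; buyers pay Pb = 605/17 + 14 = 843/17.
New quantity: Q = 542 − 9(843/17) = 1627/17.

Buyers pay 843/17, sellers receive 605/17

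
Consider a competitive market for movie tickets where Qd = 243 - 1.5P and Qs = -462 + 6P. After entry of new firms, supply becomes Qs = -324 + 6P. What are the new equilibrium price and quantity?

Original equilibrium: P* = 94, Q* = 102.
New equilibrium: 243 - 1.5P = -324 + 6P, so 567 = 7.5P and P' = 75.6; Q' = 243 − 1.5(75.6) = 129.6.

P' = 75.6, Q' = 129.6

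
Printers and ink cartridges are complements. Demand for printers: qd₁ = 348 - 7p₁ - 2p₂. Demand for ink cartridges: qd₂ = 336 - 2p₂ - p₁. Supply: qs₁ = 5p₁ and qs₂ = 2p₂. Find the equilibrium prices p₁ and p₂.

p₁ = 360/23, p₂ = 1842/23

Market 1: 348 - 7p₁ - 2p₂ = 5p₁ → 12p₁ + 2p₂ = 348.
Market 2: 4p₂ + p₁ = 336.
Eliminating p₂: 4×(1) − 2×(2) gives 46p₁ = 720, so p₁ = 360/23.
Back-substitute into (2): p₂ = (336 − 1×360/23) / 4 = 1842/23.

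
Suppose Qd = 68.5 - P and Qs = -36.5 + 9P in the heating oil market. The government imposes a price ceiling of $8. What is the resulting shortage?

Shortage = 25

Equilibrium price would be P* = 10.5, so the ceiling at 8 binds.
At P = 8: Qd = 68.5 − 1(8) = 60.5, Qs = -36.5 + 9(8) = 35.5.
Shortage = 60.5 − 35.5 = 25.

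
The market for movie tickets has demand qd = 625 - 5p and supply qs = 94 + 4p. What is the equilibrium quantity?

Set qd = qs: 625 - 5p = 94 + 4p.
531 = 9p, so p* = 59.
q* = 625 − 5(59) = 330.

q* = 330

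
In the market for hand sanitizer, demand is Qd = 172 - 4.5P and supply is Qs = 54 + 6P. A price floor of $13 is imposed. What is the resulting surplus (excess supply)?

Surplus = 18.5

Equilibrium price would be P* = 236/21, so the floor at 13 binds.
At P = 13: Qd = 113.5, Qs = 132.
Surplus = 132 − 113.5 = 18.5.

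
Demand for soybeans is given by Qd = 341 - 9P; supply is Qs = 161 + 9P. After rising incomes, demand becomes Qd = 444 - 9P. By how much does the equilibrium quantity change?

ΔQ = 51.5

Original equilibrium: P* = 10, Q* = 251.
New equilibrium: 444 - 9P = 161 + 9P, so 283 = 18P and P' = 283/18; Q' = 444 − 9(283/18) = 302.5.
Change in quantity: 302.5 − 251 = 51.5.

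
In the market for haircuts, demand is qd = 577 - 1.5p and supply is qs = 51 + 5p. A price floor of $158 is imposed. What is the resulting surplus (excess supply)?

Surplus = 501

Equilibrium price would be p* = 1052/13, so the floor at 158 binds.
At p = 158: qd = 340, qs = 841.
Surplus = 841 − 340 = 501.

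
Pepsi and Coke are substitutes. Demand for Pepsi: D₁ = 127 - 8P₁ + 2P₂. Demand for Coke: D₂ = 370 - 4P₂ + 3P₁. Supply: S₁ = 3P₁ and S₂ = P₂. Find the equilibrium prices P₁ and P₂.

P₁ = 1375/49, P₂ = 4451/49

Market 1: 127 - 8P₁ + 2P₂ = 3P₁ → 11P₁ - 2P₂ = 127.
Market 2: 5P₂ - 3P₁ = 370.
Eliminating P₂: 5×(1) + 2×(2) gives 49P₁ = 1375, so P₁ = 1375/49.
Back-substitute into (2): P₂ = (370 + 3×1375/49) / 5 = 4451/49.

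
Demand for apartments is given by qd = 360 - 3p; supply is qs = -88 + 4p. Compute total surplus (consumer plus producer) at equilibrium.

Equilibrium: 360 - 3p = -88 + 4p gives p* = 64, q* = 168.
Demand choke price: p = 120; supply starts at p = 22.
CS = ½(120 − 64)(168) = 4704; PS = ½(64 − 22)(168) = 3528.

Total surplus = 8232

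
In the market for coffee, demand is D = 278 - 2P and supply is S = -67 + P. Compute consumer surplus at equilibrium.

Consumer surplus = 576

Equilibrium: 278 - 2P = -67 + P gives P* = 115, Q* = 48.
Demand choke price (D = 0): P = 139.
CS = ½(139 − 115)(48) = 576.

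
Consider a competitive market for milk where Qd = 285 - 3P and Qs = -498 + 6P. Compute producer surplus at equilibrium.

Producer surplus = 48

Equilibrium: 285 - 3P = -498 + 6P gives P* = 87, Q* = 24.
Supply starts at P = 83 (where Qs = 0).
PS = ½(87 − 83)(24) = 48.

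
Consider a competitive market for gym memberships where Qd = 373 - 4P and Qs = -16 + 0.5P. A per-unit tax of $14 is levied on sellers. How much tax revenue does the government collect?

Tax revenue = 294

Pre-tax equilibrium: P* = 778/9, Q* = 245/9.
Tax on sellers shifts supply to Qs = -16 + 0.5(P − 14) = -23 + 0.5P.
373 - 4P = -23 + 0.5P gives buyer price Pb = 88; sellers receive Ps = 88 − 14 = 74.
New quantity: Q = 373 − 4(88) = 21.
Revenue = 14 × 21 = 294.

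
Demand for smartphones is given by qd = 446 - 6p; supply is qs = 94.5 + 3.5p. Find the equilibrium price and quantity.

Set qd = qs: 446 - 6p = 94.5 + 3.5p.
351.5 = 9.5p, so p* = 37.
q* = 446 − 6(37) = 224.

p* = 37, q* = 224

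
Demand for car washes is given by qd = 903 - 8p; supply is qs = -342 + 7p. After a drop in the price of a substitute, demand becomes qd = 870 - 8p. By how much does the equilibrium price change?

Original equilibrium: p* = 83, q* = 239.
New equilibrium: 870 - 8p = -342 + 7p, so 1212 = 15p and p' = 80.8; q' = 870 − 8(80.8) = 223.6.
Change in price: 80.8 − 83 = -2.2.

Δp = -2.2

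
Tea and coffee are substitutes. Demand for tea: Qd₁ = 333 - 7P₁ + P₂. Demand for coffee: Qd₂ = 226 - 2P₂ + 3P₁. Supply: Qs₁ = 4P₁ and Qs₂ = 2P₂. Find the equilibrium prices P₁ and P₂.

P₁ = 38, P₂ = 85

Market 1: 333 - 7P₁ + P₂ = 4P₁ → 11P₁ - P₂ = 333.
Market 2: 4P₂ - 3P₁ = 226.
Eliminating P₂: 4×(1) + 1×(2) gives 41P₁ = 1558, so P₁ = 38.
Back-substitute into (2): P₂ = (226 + 3×38) / 4 = 85.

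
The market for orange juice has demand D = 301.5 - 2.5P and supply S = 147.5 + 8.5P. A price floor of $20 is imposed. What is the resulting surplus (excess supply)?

Surplus = 66

Equilibrium price would be P* = 14, so the floor at 20 binds.
At P = 20: D = 251.5, S = 317.5.
Surplus = 317.5 − 251.5 = 66.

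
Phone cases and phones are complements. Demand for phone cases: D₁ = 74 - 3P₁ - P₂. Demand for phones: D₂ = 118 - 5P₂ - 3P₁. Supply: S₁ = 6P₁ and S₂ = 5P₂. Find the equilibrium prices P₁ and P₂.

Market 1: 74 - 3P₁ - P₂ = 6P₁ → 9P₁ + P₂ = 74.
Market 2: 10P₂ + 3P₁ = 118.
Eliminating P₂: 10×(1) − 1×(2) gives 87P₁ = 622, so P₁ = 622/87.
Back-substitute into (2): P₂ = (118 − 3×622/87) / 10 = 280/29.

P₁ = 622/87, P₂ = 280/29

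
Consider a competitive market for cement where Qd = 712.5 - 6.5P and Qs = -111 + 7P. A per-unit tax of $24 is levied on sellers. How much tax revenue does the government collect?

Pre-tax equilibrium: P* = 61, Q* = 316.
Tax on sellers shifts supply to Qs = -111 + 7(P − 24) = -279 + 7P.
712.5 - 6.5P = -279 + 7P gives buyer price Pb = 661/9; sellers receive Ps = 661/9 − 24 = 445/9.
New quantity: Q = 712.5 − 6.5(661/9) = 2116/9.
Revenue = 24 × 2116/9 = 16928/3.

Tax revenue = 16928/3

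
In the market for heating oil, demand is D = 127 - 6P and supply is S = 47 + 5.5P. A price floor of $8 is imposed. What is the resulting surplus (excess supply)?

Surplus = 12

Equilibrium price would be P* = 160/23, so the floor at 8 binds.
At P = 8: D = 79, S = 91.
Surplus = 91 − 79 = 12.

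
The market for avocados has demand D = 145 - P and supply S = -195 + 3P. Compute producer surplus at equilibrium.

Producer surplus = 600

Equilibrium: 145 - P = -195 + 3P gives P* = 85, Q* = 60.
Supply starts at P = 65 (where S = 0).
PS = ½(85 − 65)(60) = 600.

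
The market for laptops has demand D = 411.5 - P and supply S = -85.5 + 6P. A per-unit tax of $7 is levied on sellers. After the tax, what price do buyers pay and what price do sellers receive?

Pre-tax equilibrium: P* = 71, Q* = 340.5.
Tax on sellers shifts supply to S = -85.5 + 6(P − 7) = -127.5 + 6P.
411.5 - P = -127.5 + 6P gives buyer price Pb = 77; sellers receive Ps = 77 − 7 = 70.
New quantity: Q = 411.5 − 1(77) = 334.5.

Buyers pay $77, sellers receive $70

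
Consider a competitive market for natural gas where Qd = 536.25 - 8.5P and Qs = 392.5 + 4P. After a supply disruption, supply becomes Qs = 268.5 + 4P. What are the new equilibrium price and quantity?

Original equilibrium: P* = 11.5, Q* = 438.5.
New equilibrium: 536.25 - 8.5P = 268.5 + 4P, so 267.75 = 12.5P and P' = 21.42; Q' = 536.25 − 8.5(21.42) = 354.18.

P' = 21.42, Q' = 354.18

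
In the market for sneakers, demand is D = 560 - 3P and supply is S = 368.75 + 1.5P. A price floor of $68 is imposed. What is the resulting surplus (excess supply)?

Surplus = 114.75

Equilibrium price would be P* = 42.5, so the floor at 68 binds.
At P = 68: D = 356, S = 470.75.
Surplus = 470.75 − 356 = 114.75.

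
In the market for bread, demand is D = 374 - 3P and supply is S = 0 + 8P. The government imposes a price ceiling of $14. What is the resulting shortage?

Shortage = 220

Equilibrium price would be P* = 34, so the ceiling at 14 binds.
At P = 14: D = 374 − 3(14) = 332, S = 0 + 8(14) = 112.
Shortage = 332 − 112 = 220.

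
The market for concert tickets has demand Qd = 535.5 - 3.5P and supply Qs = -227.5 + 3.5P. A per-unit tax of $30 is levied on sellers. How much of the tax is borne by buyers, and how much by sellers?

Pre-tax equilibrium: P* = 109, Q* = 154.
Tax on sellers shifts supply to Qs = -227.5 + 3.5(P − 30) = -332.5 + 3.5P.
535.5 - 3.5P = -332.5 + 3.5P gives buyer price Pb = 124; sellers receive Ps = 124 − 30 = 94.
New quantity: Q = 535.5 − 3.5(124) = 101.5.
Buyer burden = 124 − 109 = 15; seller burden = 109 − 94 = 15.

Buyers bear $15, sellers bear $15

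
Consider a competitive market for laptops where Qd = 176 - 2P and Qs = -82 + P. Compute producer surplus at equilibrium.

Equilibrium: 176 - 2P = -82 + P gives P* = 86, Q* = 4.
Supply starts at P = 82 (where Qs = 0).
PS = ½(86 − 82)(4) = 8.

Producer surplus = 8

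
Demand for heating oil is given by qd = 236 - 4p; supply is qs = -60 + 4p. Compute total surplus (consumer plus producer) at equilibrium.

Equilibrium: 236 - 4p = -60 + 4p gives p* = 37, q* = 88.
Demand choke price: p = 59; supply starts at p = 15.
CS = ½(59 − 37)(88) = 968; PS = ½(37 − 15)(88) = 968.

Total surplus = 1936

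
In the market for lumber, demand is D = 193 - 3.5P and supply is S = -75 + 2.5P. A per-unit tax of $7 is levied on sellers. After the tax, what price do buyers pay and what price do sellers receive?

Buyers pay 571/12, sellers receive 487/12

Pre-tax equilibrium: P* = 134/3, Q* = 110/3.
Tax on sellers shifts supply to S = -75 + 2.5(P − 7) = -92.5 + 2.5P.
193 - 3.5P = -92.5 + 2.5P gives buyer price Pb = 571/12; sellers receive Ps = 571/12 − 7 = 487/12.
New quantity: Q = 193 − 3.5(571/12) = 635/24.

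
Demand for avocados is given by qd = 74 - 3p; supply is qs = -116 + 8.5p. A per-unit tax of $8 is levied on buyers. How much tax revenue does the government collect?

Tax revenue = 1232/23

Pre-tax equilibrium: p* = 380/23, q* = 562/23.
Tax on buyers shifts demand to qd = 74 − 3(p + 8) = 50 - 3p.
50 - 3p = -116 + 8.5p gives seller price ps = 332/23; buyers pay pb = 332/23 + 8 = 516/23.
New quantity: q = 74 − 3(516/23) = 154/23.
Revenue = 8 × 154/23 = 1232/23.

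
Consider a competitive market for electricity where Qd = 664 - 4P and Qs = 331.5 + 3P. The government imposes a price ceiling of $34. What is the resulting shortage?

Shortage = 94.5

Equilibrium price would be P* = 47.5, so the ceiling at 34 binds.
At P = 34: Qd = 664 − 4(34) = 528, Qs = 331.5 + 3(34) = 433.5.
Shortage = 528 − 433.5 = 94.5.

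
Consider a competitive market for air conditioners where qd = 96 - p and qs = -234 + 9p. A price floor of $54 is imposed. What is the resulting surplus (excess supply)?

Equilibrium price would be p* = 33, so the floor at 54 binds.
At p = 54: qd = 42, qs = 252.
Surplus = 252 − 42 = 210.

Surplus = 210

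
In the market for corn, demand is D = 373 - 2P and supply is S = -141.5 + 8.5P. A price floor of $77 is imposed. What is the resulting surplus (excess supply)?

Equilibrium price would be P* = 49, so the floor at 77 binds.
At P = 77: D = 219, S = 513.
Surplus = 513 − 219 = 294.

Surplus = 294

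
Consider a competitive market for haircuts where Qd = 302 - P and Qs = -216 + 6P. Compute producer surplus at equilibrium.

Equilibrium: 302 - P = -216 + 6P gives P* = 74, Q* = 228.
Supply starts at P = 36 (where Qs = 0).
PS = ½(74 − 36)(228) = 4332.

Producer surplus = 4332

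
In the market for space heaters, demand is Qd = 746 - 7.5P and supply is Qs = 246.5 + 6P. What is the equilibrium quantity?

Q* = 468.5

Set Qd = Qs: 746 - 7.5P = 246.5 + 6P.
499.5 = 13.5P, so P* = 37.
Q* = 746 − 7.5(37) = 468.5.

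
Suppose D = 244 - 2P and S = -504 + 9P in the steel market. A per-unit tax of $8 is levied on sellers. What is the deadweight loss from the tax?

Deadweight loss = 576/11

Pre-tax equilibrium: P* = 68, Q* = 108.
Tax on sellers shifts supply to S = -504 + 9(P − 8) = -576 + 9P.
244 - 2P = -576 + 9P gives buyer price Pb = 820/11; sellers receive Ps = 820/11 − 8 = 732/11.
New quantity: Q = 244 − 2(820/11) = 1044/11.
DWL = ½ × 8 × (108 − 1044/11) = 576/11.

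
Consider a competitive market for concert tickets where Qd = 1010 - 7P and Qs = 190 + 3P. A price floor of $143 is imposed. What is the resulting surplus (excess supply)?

Surplus = 610

Equilibrium price would be P* = 82, so the floor at 143 binds.
At P = 143: Qd = 9, Qs = 619.
Surplus = 619 − 9 = 610.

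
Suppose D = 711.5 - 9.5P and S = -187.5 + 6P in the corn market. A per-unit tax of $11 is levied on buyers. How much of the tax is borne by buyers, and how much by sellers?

Pre-tax equilibrium: P* = 58, Q* = 160.5.
Tax on buyers shifts demand to D = 711.5 − 9.5(P + 11) = 607 - 9.5P.
607 - 9.5P = -187.5 + 6P gives seller price Ps = 1589/31; buyers pay Pb = 1589/31 + 11 = 1930/31.
New quantity: Q = 711.5 − 9.5(1930/31) = 7443/62.
Buyer burden = 1930/31 − 58 = 132/31; seller burden = 58 − 1589/31 = 209/31.

Buyers bear 132/31, sellers bear 209/31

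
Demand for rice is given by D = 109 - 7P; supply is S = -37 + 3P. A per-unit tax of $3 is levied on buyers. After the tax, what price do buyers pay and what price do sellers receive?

Buyers pay $15.5, sellers receive $12.5

Pre-tax equilibrium: P* = 14.6, Q* = 6.8.
Tax on buyers shifts demand to D = 109 − 7(P + 3) = 88 - 7P.
88 - 7P = -37 + 3P gives seller price Ps = 12.5; buyers pay Pb = 12.5 + 3 = 15.5.
New quantity: Q = 109 − 7(15.5) = 0.5.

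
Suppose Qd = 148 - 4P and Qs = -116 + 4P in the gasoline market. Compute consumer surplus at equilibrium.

Equilibrium: 148 - 4P = -116 + 4P gives P* = 33, Q* = 16.
Demand choke price (Qd = 0): P = 37.
CS = ½(37 − 33)(16) = 32.

Consumer surplus = 32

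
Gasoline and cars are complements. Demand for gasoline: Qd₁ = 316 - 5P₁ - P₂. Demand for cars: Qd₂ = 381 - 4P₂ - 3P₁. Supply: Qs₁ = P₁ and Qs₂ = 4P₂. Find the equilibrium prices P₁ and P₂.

P₁ = 2147/45, P₂ = 446/15

Market 1: 316 - 5P₁ - P₂ = P₁ → 6P₁ + P₂ = 316.
Market 2: 8P₂ + 3P₁ = 381.
Eliminating P₂: 8×(1) − 1×(2) gives 45P₁ = 2147, so P₁ = 2147/45.
Back-substitute into (2): P₂ = (381 − 3×2147/45) / 8 = 446/15.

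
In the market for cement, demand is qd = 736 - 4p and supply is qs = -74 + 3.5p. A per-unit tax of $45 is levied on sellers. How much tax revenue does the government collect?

Tax revenue = 9900

Pre-tax equilibrium: p* = 108, q* = 304.
Tax on sellers shifts supply to qs = -74 + 3.5(p − 45) = -231.5 + 3.5p.
736 - 4p = -231.5 + 3.5p gives buyer price pb = 129; sellers receive ps = 129 − 45 = 84.
New quantity: q = 736 − 4(129) = 220.
Revenue = 45 × 220 = 9900.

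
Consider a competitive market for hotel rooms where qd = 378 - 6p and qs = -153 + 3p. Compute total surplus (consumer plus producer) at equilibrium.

Equilibrium: 378 - 6p = -153 + 3p gives p* = 59, q* = 24.
Demand choke price: p = 63; supply starts at p = 51.
CS = ½(63 − 59)(24) = 48; PS = ½(59 − 51)(24) = 96.

Total surplus = 144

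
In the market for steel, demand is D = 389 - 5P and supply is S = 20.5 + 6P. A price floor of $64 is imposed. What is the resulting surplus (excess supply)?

Equilibrium price would be P* = 33.5, so the floor at 64 binds.
At P = 64: D = 69, S = 404.5.
Surplus = 404.5 − 69 = 335.5.

Surplus = 335.5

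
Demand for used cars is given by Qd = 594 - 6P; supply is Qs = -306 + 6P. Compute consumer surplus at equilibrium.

Consumer surplus = 1728

Equilibrium: 594 - 6P = -306 + 6P gives P* = 75, Q* = 144.
Demand choke price (Qd = 0): P = 99.
CS = ½(99 − 75)(144) = 1728.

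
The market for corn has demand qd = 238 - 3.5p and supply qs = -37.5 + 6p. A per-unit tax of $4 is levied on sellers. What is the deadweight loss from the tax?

Pre-tax equilibrium: p* = 29, q* = 136.5.
Tax on sellers shifts supply to qs = -37.5 + 6(p − 4) = -61.5 + 6p.
238 - 3.5p = -61.5 + 6p gives buyer price pb = 599/19; sellers receive ps = 599/19 − 4 = 523/19.
New quantity: q = 238 − 3.5(599/19) = 4851/38.
DWL = ½ × 4 × (136.5 − 4851/38) = 336/19.

Deadweight loss = 336/19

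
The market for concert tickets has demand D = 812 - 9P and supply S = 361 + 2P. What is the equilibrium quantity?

Q* = 443

Set D = S: 812 - 9P = 361 + 2P.
451 = 11P, so P* = 41.
Q* = 812 − 9(41) = 443.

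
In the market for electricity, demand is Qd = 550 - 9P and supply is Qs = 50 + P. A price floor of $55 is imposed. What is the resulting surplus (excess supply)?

Equilibrium price would be P* = 50, so the floor at 55 binds.
At P = 55: Qd = 55, Qs = 105.
Surplus = 105 − 55 = 50.

Surplus = 50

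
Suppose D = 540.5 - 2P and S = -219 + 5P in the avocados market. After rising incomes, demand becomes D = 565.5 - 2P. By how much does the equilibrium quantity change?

Original equilibrium: P* = 108.5, Q* = 323.5.
New equilibrium: 565.5 - 2P = -219 + 5P, so 784.5 = 7P and P' = 1569/14; Q' = 565.5 − 2(1569/14) = 4779/14.
Change in quantity: 4779/14 − 323.5 = 125/7.

ΔQ = 125/7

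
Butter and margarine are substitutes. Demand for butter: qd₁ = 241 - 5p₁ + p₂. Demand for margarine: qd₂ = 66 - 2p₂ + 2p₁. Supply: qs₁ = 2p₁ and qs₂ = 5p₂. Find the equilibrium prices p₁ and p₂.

p₁ = 1753/47, p₂ = 944/47

Market 1: 241 - 5p₁ + p₂ = 2p₁ → 7p₁ - p₂ = 241.
Market 2: 7p₂ - 2p₁ = 66.
Eliminating p₂: 7×(1) + 1×(2) gives 47p₁ = 1753, so p₁ = 1753/47.
Back-substitute into (2): p₂ = (66 + 2×1753/47) / 7 = 944/47.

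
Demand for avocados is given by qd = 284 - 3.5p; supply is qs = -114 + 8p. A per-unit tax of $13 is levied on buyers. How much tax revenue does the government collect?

Pre-tax equilibrium: p* = 796/23, q* = 3746/23.
Tax on buyers shifts demand to qd = 284 − 3.5(p + 13) = 238.5 - 3.5p.
238.5 - 3.5p = -114 + 8p gives seller price ps = 705/23; buyers pay pb = 705/23 + 13 = 1004/23.
New quantity: q = 284 − 3.5(1004/23) = 3018/23.
Revenue = 13 × 3018/23 = 39234/23.

Tax revenue = 39234/23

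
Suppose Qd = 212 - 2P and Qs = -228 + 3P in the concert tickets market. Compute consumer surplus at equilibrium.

Consumer surplus = 324

Equilibrium: 212 - 2P = -228 + 3P gives P* = 88, Q* = 36.
Demand choke price (Qd = 0): P = 106.
CS = ½(106 − 88)(36) = 324.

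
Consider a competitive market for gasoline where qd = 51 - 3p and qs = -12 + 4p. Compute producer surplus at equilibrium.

Producer surplus = 72

Equilibrium: 51 - 3p = -12 + 4p gives p* = 9, q* = 24.
Supply starts at p = 3 (where qs = 0).
PS = ½(9 − 3)(24) = 72.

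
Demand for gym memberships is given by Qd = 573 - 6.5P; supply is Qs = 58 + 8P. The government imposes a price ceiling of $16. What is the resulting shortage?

Shortage = 283

Equilibrium price would be P* = 1030/29, so the ceiling at 16 binds.
At P = 16: Qd = 573 − 6.5(16) = 469, Qs = 58 + 8(16) = 186.
Shortage = 469 − 186 = 283.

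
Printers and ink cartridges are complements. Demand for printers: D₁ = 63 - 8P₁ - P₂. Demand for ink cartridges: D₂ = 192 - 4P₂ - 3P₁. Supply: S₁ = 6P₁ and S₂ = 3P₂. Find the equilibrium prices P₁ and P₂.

P₁ = 249/95, P₂ = 2499/95

Market 1: 63 - 8P₁ - P₂ = 6P₁ → 14P₁ + P₂ = 63.
Market 2: 7P₂ + 3P₁ = 192.
Eliminating P₂: 7×(1) − 1×(2) gives 95P₁ = 249, so P₁ = 249/95.
Back-substitute into (2): P₂ = (192 − 3×249/95) / 7 = 2499/95.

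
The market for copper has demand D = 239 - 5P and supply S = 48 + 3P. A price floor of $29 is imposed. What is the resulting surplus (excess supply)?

Surplus = 41

Equilibrium price would be P* = 23.875, so the floor at 29 binds.
At P = 29: D = 94, S = 135.
Surplus = 135 − 94 = 41.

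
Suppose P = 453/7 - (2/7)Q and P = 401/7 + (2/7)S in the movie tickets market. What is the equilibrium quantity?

Q* = 13

Set the two price expressions equal: 453/7 - (2/7)Q = 401/7 + (2/7)Q.
52/7 = (4/7)Q, so Q* = 13.
P* = 453/7 − (2/7)(13) = 61.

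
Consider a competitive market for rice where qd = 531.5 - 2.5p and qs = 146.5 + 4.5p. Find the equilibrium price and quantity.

Set qd = qs: 531.5 - 2.5p = 146.5 + 4.5p.
385 = 7p, so p* = 55.
q* = 531.5 − 2.5(55) = 394.

p* = 55, q* = 394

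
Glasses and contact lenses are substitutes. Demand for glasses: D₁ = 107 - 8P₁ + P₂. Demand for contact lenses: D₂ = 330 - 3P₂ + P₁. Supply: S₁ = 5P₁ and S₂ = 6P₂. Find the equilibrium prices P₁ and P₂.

Market 1: 107 - 8P₁ + P₂ = 5P₁ → 13P₁ - P₂ = 107.
Market 2: 9P₂ - P₁ = 330.
Eliminating P₂: 9×(1) + 1×(2) gives 116P₁ = 1293, so P₁ = 1293/116.
Back-substitute into (2): P₂ = (330 + 1×1293/116) / 9 = 4397/116.

P₁ = 1293/116, P₂ = 4397/116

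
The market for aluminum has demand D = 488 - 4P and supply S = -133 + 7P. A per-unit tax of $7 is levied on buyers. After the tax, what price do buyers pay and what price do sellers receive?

Buyers pay 670/11, sellers receive 593/11

Pre-tax equilibrium: P* = 621/11, Q* = 2884/11.
Tax on buyers shifts demand to D = 488 − 4(P + 7) = 460 - 4P.
460 - 4P = -133 + 7P gives seller price Ps = 593/11; buyers pay Pb = 593/11 + 7 = 670/11.
New quantity: Q = 488 − 4(670/11) = 2688/11.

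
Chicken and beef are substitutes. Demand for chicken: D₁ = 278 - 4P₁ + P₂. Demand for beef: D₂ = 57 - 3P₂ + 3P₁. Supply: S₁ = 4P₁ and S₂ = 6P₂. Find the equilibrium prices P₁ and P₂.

Market 1: 278 - 4P₁ + P₂ = 4P₁ → 8P₁ - P₂ = 278.
Market 2: 9P₂ - 3P₁ = 57.
Eliminating P₂: 9×(1) + 1×(2) gives 69P₁ = 2559, so P₁ = 853/23.
Back-substitute into (2): P₂ = (57 + 3×853/23) / 9 = 430/23.

P₁ = 853/23, P₂ = 430/23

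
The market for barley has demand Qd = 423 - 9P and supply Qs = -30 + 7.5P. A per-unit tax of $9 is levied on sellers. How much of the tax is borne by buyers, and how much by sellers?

Pre-tax equilibrium: P* = 302/11, Q* = 1935/11.
Tax on sellers shifts supply to Qs = -30 + 7.5(P − 9) = -97.5 + 7.5P.
423 - 9P = -97.5 + 7.5P gives buyer price Pb = 347/11; sellers receive Ps = 347/11 − 9 = 248/11.
New quantity: Q = 423 − 9(347/11) = 1530/11.
Buyer burden = 347/11 − 302/11 = 45/11; seller burden = 302/11 − 248/11 = 54/11.

Buyers bear 45/11, sellers bear 54/11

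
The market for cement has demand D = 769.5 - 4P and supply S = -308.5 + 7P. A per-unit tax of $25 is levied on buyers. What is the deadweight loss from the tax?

Pre-tax equilibrium: P* = 98, Q* = 377.5.
Tax on buyers shifts demand to D = 769.5 − 4(P + 25) = 669.5 - 4P.
669.5 - 4P = -308.5 + 7P gives seller price Ps = 978/11; buyers pay Pb = 978/11 + 25 = 1253/11.
New quantity: Q = 769.5 − 4(1253/11) = 6905/22.
DWL = ½ × 25 × (377.5 − 6905/22) = 8750/11.

Deadweight loss = 8750/11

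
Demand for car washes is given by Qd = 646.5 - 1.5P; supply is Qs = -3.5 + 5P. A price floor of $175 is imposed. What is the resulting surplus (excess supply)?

Surplus = 487.5

Equilibrium price would be P* = 100, so the floor at 175 binds.
At P = 175: Qd = 384, Qs = 871.5.
Surplus = 871.5 − 384 = 487.5.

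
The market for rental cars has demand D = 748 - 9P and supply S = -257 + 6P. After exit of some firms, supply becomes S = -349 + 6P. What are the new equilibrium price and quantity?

Original equilibrium: P* = 67, Q* = 145.
New equilibrium: 748 - 9P = -349 + 6P, so 1097 = 15P and P' = 1097/15; Q' = 748 − 9(1097/15) = 89.8.

P' = 1097/15, Q' = 89.8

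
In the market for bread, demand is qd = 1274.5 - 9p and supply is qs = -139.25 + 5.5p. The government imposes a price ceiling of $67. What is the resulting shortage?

Shortage = 442.25

Equilibrium price would be p* = 97.5, so the ceiling at 67 binds.
At p = 67: qd = 1274.5 − 9(67) = 671.5, qs = -139.25 + 5.5(67) = 229.25.
Shortage = 671.5 − 229.25 = 442.25.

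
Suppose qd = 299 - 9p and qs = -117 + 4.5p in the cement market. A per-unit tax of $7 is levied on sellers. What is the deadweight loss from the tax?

Pre-tax equilibrium: p* = 832/27, q* = 65/3.
Tax on sellers shifts supply to qs = -117 + 4.5(p − 7) = -148.5 + 4.5p.
299 - 9p = -148.5 + 4.5p gives buyer price pb = 895/27; sellers receive ps = 895/27 − 7 = 706/27.
New quantity: q = 299 − 9(895/27) = 2/3.
DWL = ½ × 7 × (65/3 − 2/3) = 73.5.

Deadweight loss = 73.5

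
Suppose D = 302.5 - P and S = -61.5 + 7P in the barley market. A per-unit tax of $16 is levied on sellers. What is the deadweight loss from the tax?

Deadweight loss = 112

Pre-tax equilibrium: P* = 45.5, Q* = 257.
Tax on sellers shifts supply to S = -61.5 + 7(P − 16) = -173.5 + 7P.
302.5 - P = -173.5 + 7P gives buyer price Pb = 59.5; sellers receive Ps = 59.5 − 16 = 43.5.
New quantity: Q = 302.5 − 1(59.5) = 243.
DWL = ½ × 16 × (257 − 243) = 112.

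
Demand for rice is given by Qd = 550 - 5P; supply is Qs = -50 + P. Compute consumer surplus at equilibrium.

Consumer surplus = 250

Equilibrium: 550 - 5P = -50 + P gives P* = 100, Q* = 50.
Demand choke price (Qd = 0): P = 110.
CS = ½(110 − 100)(50) = 250.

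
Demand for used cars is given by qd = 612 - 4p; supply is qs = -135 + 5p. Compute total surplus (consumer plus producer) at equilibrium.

Equilibrium: 612 - 4p = -135 + 5p gives p* = 83, q* = 280.
Demand choke price: p = 153; supply starts at p = 27.
CS = ½(153 − 83)(280) = 9800; PS = ½(83 − 27)(280) = 7840.

Total surplus = 17640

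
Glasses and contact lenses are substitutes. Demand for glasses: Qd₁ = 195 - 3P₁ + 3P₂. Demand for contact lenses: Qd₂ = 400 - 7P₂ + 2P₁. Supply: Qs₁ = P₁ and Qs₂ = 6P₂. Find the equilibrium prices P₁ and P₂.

P₁ = 3735/46, P₂ = 995/23

Market 1: 195 - 3P₁ + 3P₂ = P₁ → 4P₁ - 3P₂ = 195.
Market 2: 13P₂ - 2P₁ = 400.
Eliminating P₂: 13×(1) + 3×(2) gives 46P₁ = 3735, so P₁ = 3735/46.
Back-substitute into (2): P₂ = (400 + 2×3735/46) / 13 = 995/23.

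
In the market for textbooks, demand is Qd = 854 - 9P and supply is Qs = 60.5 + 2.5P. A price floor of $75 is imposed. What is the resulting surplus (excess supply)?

Surplus = 69

Equilibrium price would be P* = 69, so the floor at 75 binds.
At P = 75: Qd = 179, Qs = 248.
Surplus = 248 − 179 = 69.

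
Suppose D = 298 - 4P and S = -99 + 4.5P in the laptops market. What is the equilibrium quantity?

Q* = 1890/17

Set D = S: 298 - 4P = -99 + 4.5P.
397 = 8.5P, so P* = 794/17.
Q* = 298 − 4(794/17) = 1890/17.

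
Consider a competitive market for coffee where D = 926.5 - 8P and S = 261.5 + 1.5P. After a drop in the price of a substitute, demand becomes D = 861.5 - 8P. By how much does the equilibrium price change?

Original equilibrium: P* = 70, Q* = 366.5.
New equilibrium: 861.5 - 8P = 261.5 + 1.5P, so 600 = 9.5P and P' = 1200/19; Q' = 861.5 − 8(1200/19) = 13537/38.
Change in price: 1200/19 − 70 = -130/19.

ΔP = -130/19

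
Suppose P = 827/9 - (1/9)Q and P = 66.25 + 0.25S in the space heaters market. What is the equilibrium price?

P* = 84

Set the two price expressions equal: 827/9 - (1/9)Q = 66.25 + 0.25Q.
923/36 = (13/36)Q, so Q* = 71.
P* = 827/9 − (1/9)(71) = 84.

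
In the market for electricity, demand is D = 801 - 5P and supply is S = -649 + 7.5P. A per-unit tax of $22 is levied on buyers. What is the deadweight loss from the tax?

Pre-tax equilibrium: P* = 116, Q* = 221.
Tax on buyers shifts demand to D = 801 − 5(P + 22) = 691 - 5P.
691 - 5P = -649 + 7.5P gives seller price Ps = 107.2; buyers pay Pb = 107.2 + 22 = 129.2.
New quantity: Q = 801 − 5(129.2) = 155.
DWL = ½ × 22 × (221 − 155) = 726.

Deadweight loss = 726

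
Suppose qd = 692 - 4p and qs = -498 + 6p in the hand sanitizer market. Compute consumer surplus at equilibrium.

Equilibrium: 692 - 4p = -498 + 6p gives p* = 119, q* = 216.
Demand choke price (qd = 0): p = 173.
CS = ½(173 − 119)(216) = 5832.

Consumer surplus = 5832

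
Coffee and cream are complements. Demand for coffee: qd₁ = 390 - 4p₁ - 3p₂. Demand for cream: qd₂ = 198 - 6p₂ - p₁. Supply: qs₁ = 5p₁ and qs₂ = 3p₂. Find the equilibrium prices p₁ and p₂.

p₁ = 486/13, p₂ = 232/13

Market 1: 390 - 4p₁ - 3p₂ = 5p₁ → 9p₁ + 3p₂ = 390.
Market 2: 9p₂ + p₁ = 198.
Eliminating p₂: 9×(1) − 3×(2) gives 78p₁ = 2916, so p₁ = 486/13.
Back-substitute into (2): p₂ = (198 − 1×486/13) / 9 = 232/13.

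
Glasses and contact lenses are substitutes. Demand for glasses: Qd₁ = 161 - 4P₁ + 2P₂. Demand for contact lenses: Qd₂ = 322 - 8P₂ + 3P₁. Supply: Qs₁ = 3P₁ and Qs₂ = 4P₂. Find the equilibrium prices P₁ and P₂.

P₁ = 1288/39, P₂ = 2737/78

Market 1: 161 - 4P₁ + 2P₂ = 3P₁ → 7P₁ - 2P₂ = 161.
Market 2: 12P₂ - 3P₁ = 322.
Eliminating P₂: 12×(1) + 2×(2) gives 78P₁ = 2576, so P₁ = 1288/39.
Back-substitute into (2): P₂ = (322 + 3×1288/39) / 12 = 2737/78.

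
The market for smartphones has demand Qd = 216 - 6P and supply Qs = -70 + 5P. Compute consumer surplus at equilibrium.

Consumer surplus = 300

Equilibrium: 216 - 6P = -70 + 5P gives P* = 26, Q* = 60.
Demand choke price (Qd = 0): P = 36.
CS = ½(36 − 26)(60) = 300.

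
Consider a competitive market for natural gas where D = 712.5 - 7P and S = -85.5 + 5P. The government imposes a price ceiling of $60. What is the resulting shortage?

Equilibrium price would be P* = 66.5, so the ceiling at 60 binds.
At P = 60: D = 712.5 − 7(60) = 292.5, S = -85.5 + 5(60) = 214.5.
Shortage = 292.5 − 214.5 = 78.

Shortage = 78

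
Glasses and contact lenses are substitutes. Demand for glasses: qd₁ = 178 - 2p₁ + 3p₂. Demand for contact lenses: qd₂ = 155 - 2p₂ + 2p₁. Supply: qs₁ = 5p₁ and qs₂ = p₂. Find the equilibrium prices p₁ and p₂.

p₁ = 66.6, p₂ = 1441/15

Market 1: 178 - 2p₁ + 3p₂ = 5p₁ → 7p₁ - 3p₂ = 178.
Market 2: 3p₂ - 2p₁ = 155.
Eliminating p₂: 3×(1) + 3×(2) gives 15p₁ = 999, so p₁ = 66.6.
Back-substitute into (2): p₂ = (155 + 2×66.6) / 3 = 1441/15.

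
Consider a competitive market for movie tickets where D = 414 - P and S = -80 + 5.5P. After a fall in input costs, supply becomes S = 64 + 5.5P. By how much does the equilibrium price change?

ΔP = -288/13

Original equilibrium: P* = 76, Q* = 338.
New equilibrium: 414 - P = 64 + 5.5P, so 350 = 6.5P and P' = 700/13; Q' = 414 − 1(700/13) = 4682/13.
Change in price: 700/13 − 76 = -288/13.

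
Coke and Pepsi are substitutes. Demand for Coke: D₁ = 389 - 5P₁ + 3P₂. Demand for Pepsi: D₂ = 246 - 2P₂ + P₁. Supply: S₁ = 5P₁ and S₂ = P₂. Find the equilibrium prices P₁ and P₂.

Market 1: 389 - 5P₁ + 3P₂ = 5P₁ → 10P₁ - 3P₂ = 389.
Market 2: 3P₂ - P₁ = 246.
Eliminating P₂: 3×(1) + 3×(2) gives 27P₁ = 1905, so P₁ = 635/9.
Back-substitute into (2): P₂ = (246 + 1×635/9) / 3 = 2849/27.

P₁ = 635/9, P₂ = 2849/27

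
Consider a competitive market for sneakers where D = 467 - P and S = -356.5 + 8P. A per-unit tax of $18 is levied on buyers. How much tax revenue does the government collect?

Tax revenue = 6471

Pre-tax equilibrium: P* = 91.5, Q* = 375.5.
Tax on buyers shifts demand to D = 467 − 1(P + 18) = 449 - P.
449 - P = -356.5 + 8P gives seller price Ps = 89.5; buyers pay Pb = 89.5 + 18 = 107.5.
New quantity: Q = 467 − 1(107.5) = 359.5.
Revenue = 18 × 359.5 = 6471.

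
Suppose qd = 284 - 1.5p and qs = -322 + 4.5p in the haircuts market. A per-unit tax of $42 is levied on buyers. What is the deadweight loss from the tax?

Deadweight loss = 992.25

Pre-tax equilibrium: p* = 101, q* = 132.5.
Tax on buyers shifts demand to qd = 284 − 1.5(p + 42) = 221 - 1.5p.
221 - 1.5p = -322 + 4.5p gives seller price ps = 90.5; buyers pay pb = 90.5 + 42 = 132.5.
New quantity: q = 284 − 1.5(132.5) = 85.25.
DWL = ½ × 42 × (132.5 − 85.25) = 992.25.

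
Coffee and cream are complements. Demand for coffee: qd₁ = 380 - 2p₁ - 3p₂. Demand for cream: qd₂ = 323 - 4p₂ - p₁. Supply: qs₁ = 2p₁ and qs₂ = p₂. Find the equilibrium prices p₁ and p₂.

Market 1: 380 - 2p₁ - 3p₂ = 2p₁ → 4p₁ + 3p₂ = 380.
Market 2: 5p₂ + p₁ = 323.
Eliminating p₂: 5×(1) − 3×(2) gives 17p₁ = 931, so p₁ = 931/17.
Back-substitute into (2): p₂ = (323 − 1×931/17) / 5 = 912/17.

p₁ = 931/17, p₂ = 912/17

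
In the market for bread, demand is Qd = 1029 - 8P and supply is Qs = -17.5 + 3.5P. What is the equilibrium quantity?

Q* = 301

Set Qd = Qs: 1029 - 8P = -17.5 + 3.5P.
1046.5 = 11.5P, so P* = 91.
Q* = 1029 − 8(91) = 301.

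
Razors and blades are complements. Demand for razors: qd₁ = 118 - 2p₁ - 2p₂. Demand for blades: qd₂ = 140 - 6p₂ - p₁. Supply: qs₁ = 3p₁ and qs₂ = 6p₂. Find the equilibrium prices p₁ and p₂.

p₁ = 568/29, p₂ = 291/29

Market 1: 118 - 2p₁ - 2p₂ = 3p₁ → 5p₁ + 2p₂ = 118.
Market 2: 12p₂ + p₁ = 140.
Eliminating p₂: 12×(1) − 2×(2) gives 58p₁ = 1136, so p₁ = 568/29.
Back-substitute into (2): p₂ = (140 − 1×568/29) / 12 = 291/29.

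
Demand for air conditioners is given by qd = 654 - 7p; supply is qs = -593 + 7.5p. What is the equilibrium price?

Set qd = qs: 654 - 7p = -593 + 7.5p.
1247 = 14.5p, so p* = 86.
q* = 654 − 7(86) = 52.

p* = 86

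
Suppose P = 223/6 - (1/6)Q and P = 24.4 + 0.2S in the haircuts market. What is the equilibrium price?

Set the two price expressions equal: 223/6 - (1/6)Q = 24.4 + 0.2Q.
383/30 = (11/30)Q, so Q* = 383/11.
P* = 223/6 − (1/6)(383/11) = 345/11.

P* = 345/11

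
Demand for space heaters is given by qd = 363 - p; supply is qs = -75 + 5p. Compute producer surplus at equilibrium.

Producer surplus = 8410

Equilibrium: 363 - p = -75 + 5p gives p* = 73, q* = 290.
Supply starts at p = 15 (where qs = 0).
PS = ½(73 − 15)(290) = 8410.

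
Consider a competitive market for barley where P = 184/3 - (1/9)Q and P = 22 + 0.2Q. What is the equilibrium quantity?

Set the two price expressions equal: 184/3 - (1/9)Q = 22 + 0.2Q.
118/3 = (14/45)Q, so Q* = 885/7.
P* = 184/3 − (1/9)(885/7) = 331/7.

Q* = 885/7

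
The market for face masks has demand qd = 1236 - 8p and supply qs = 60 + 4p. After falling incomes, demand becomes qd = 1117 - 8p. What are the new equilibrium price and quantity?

p' = 1057/12, q' = 1237/3

Original equilibrium: p* = 98, q* = 452.
New equilibrium: 1117 - 8p = 60 + 4p, so 1057 = 12p and p' = 1057/12; q' = 1117 − 8(1057/12) = 1237/3.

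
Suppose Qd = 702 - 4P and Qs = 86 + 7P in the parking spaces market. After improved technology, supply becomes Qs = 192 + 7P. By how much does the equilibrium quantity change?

Original equilibrium: P* = 56, Q* = 478.
New equilibrium: 702 - 4P = 192 + 7P, so 510 = 11P and P' = 510/11; Q' = 702 − 4(510/11) = 5682/11.
Change in quantity: 5682/11 − 478 = 424/11.

ΔQ = 424/11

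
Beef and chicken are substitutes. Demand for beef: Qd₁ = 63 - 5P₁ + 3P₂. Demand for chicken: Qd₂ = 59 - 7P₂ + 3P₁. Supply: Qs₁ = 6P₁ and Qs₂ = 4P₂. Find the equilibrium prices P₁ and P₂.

Market 1: 63 - 5P₁ + 3P₂ = 6P₁ → 11P₁ - 3P₂ = 63.
Market 2: 11P₂ - 3P₁ = 59.
Eliminating P₂: 11×(1) + 3×(2) gives 112P₁ = 870, so P₁ = 435/56.
Back-substitute into (2): P₂ = (59 + 3×435/56) / 11 = 419/56.

P₁ = 435/56, P₂ = 419/56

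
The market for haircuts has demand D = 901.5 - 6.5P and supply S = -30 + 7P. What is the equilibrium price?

P* = 69

Set D = S: 901.5 - 6.5P = -30 + 7P.
931.5 = 13.5P, so P* = 69.
Q* = 901.5 − 6.5(69) = 453.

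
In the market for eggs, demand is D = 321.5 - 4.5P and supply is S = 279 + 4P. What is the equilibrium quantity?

Q* = 299

Set D = S: 321.5 - 4.5P = 279 + 4P.
42.5 = 8.5P, so P* = 5.
Q* = 321.5 − 4.5(5) = 299.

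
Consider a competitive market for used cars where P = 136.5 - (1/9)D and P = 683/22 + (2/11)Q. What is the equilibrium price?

P* = 96.5

Set the two price expressions equal: 136.5 - (1/9)Q = 683/22 + (2/11)Q.
1160/11 = (29/99)Q, so Q* = 360.
P* = 136.5 − (1/9)(360) = 96.5.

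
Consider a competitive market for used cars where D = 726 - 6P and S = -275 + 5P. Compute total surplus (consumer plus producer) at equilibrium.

Equilibrium: 726 - 6P = -275 + 5P gives P* = 91, Q* = 180.
Demand choke price: P = 121; supply starts at P = 55.
CS = ½(121 − 91)(180) = 2700; PS = ½(91 − 55)(180) = 3240.

Total surplus = 5940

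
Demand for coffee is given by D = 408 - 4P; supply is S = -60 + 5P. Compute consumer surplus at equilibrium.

Consumer surplus = 5000

Equilibrium: 408 - 4P = -60 + 5P gives P* = 52, Q* = 200.
Demand choke price (D = 0): P = 102.
CS = ½(102 − 52)(200) = 5000.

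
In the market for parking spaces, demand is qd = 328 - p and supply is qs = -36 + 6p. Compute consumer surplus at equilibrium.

Equilibrium: 328 - p = -36 + 6p gives p* = 52, q* = 276.
Demand choke price (qd = 0): p = 328.
CS = ½(328 − 52)(276) = 38088.

Consumer surplus = 38088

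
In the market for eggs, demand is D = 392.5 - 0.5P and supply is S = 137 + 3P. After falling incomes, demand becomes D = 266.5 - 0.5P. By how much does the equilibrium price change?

Original equilibrium: P* = 73, Q* = 356.
New equilibrium: 266.5 - 0.5P = 137 + 3P, so 129.5 = 3.5P and P' = 37; Q' = 266.5 − 0.5(37) = 248.
Change in price: 37 − 73 = -36.

ΔP = -36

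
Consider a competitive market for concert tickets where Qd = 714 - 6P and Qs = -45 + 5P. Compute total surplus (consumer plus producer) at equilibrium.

Equilibrium: 714 - 6P = -45 + 5P gives P* = 69, Q* = 300.
Demand choke price: P = 119; supply starts at P = 9.
CS = ½(119 − 69)(300) = 7500; PS = ½(69 − 9)(300) = 9000.

Total surplus = 16500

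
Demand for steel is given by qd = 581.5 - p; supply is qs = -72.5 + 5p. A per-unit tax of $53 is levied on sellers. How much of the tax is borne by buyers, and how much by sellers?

Pre-tax equilibrium: p* = 109, q* = 472.5.
Tax on sellers shifts supply to qs = -72.5 + 5(p − 53) = -337.5 + 5p.
581.5 - p = -337.5 + 5p gives buyer price pb = 919/6; sellers receive ps = 919/6 − 53 = 601/6.
New quantity: q = 581.5 − 1(919/6) = 1285/3.
Buyer burden = 919/6 − 109 = 265/6; seller burden = 109 − 601/6 = 53/6.

Buyers bear 265/6, sellers bear 53/6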